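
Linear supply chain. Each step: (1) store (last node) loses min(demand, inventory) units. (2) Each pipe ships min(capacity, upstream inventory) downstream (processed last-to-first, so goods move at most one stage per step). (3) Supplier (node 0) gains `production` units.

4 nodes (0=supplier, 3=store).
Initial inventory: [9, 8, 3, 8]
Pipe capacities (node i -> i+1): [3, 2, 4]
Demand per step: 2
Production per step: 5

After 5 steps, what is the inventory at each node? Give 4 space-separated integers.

Step 1: demand=2,sold=2 ship[2->3]=3 ship[1->2]=2 ship[0->1]=3 prod=5 -> inv=[11 9 2 9]
Step 2: demand=2,sold=2 ship[2->3]=2 ship[1->2]=2 ship[0->1]=3 prod=5 -> inv=[13 10 2 9]
Step 3: demand=2,sold=2 ship[2->3]=2 ship[1->2]=2 ship[0->1]=3 prod=5 -> inv=[15 11 2 9]
Step 4: demand=2,sold=2 ship[2->3]=2 ship[1->2]=2 ship[0->1]=3 prod=5 -> inv=[17 12 2 9]
Step 5: demand=2,sold=2 ship[2->3]=2 ship[1->2]=2 ship[0->1]=3 prod=5 -> inv=[19 13 2 9]

19 13 2 9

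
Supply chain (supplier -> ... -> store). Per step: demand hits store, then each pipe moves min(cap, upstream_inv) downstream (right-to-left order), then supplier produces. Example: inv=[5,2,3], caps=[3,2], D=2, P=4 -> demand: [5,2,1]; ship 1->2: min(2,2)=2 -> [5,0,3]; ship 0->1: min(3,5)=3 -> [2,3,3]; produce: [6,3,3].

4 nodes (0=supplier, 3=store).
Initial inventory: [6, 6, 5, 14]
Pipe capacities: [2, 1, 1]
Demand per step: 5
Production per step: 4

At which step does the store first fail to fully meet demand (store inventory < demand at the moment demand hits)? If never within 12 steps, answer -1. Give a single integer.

Step 1: demand=5,sold=5 ship[2->3]=1 ship[1->2]=1 ship[0->1]=2 prod=4 -> [8 7 5 10]
Step 2: demand=5,sold=5 ship[2->3]=1 ship[1->2]=1 ship[0->1]=2 prod=4 -> [10 8 5 6]
Step 3: demand=5,sold=5 ship[2->3]=1 ship[1->2]=1 ship[0->1]=2 prod=4 -> [12 9 5 2]
Step 4: demand=5,sold=2 ship[2->3]=1 ship[1->2]=1 ship[0->1]=2 prod=4 -> [14 10 5 1]
Step 5: demand=5,sold=1 ship[2->3]=1 ship[1->2]=1 ship[0->1]=2 prod=4 -> [16 11 5 1]
Step 6: demand=5,sold=1 ship[2->3]=1 ship[1->2]=1 ship[0->1]=2 prod=4 -> [18 12 5 1]
Step 7: demand=5,sold=1 ship[2->3]=1 ship[1->2]=1 ship[0->1]=2 prod=4 -> [20 13 5 1]
Step 8: demand=5,sold=1 ship[2->3]=1 ship[1->2]=1 ship[0->1]=2 prod=4 -> [22 14 5 1]
Step 9: demand=5,sold=1 ship[2->3]=1 ship[1->2]=1 ship[0->1]=2 prod=4 -> [24 15 5 1]
Step 10: demand=5,sold=1 ship[2->3]=1 ship[1->2]=1 ship[0->1]=2 prod=4 -> [26 16 5 1]
Step 11: demand=5,sold=1 ship[2->3]=1 ship[1->2]=1 ship[0->1]=2 prod=4 -> [28 17 5 1]
Step 12: demand=5,sold=1 ship[2->3]=1 ship[1->2]=1 ship[0->1]=2 prod=4 -> [30 18 5 1]
First stockout at step 4

4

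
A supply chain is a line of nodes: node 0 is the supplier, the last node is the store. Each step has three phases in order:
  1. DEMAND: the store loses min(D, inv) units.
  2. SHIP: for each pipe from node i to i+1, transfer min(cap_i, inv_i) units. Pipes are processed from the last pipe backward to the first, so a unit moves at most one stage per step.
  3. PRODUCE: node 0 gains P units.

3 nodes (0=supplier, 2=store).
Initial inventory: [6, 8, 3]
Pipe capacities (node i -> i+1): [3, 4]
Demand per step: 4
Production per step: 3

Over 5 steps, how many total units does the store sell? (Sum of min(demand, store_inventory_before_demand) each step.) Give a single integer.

Step 1: sold=3 (running total=3) -> [6 7 4]
Step 2: sold=4 (running total=7) -> [6 6 4]
Step 3: sold=4 (running total=11) -> [6 5 4]
Step 4: sold=4 (running total=15) -> [6 4 4]
Step 5: sold=4 (running total=19) -> [6 3 4]

Answer: 19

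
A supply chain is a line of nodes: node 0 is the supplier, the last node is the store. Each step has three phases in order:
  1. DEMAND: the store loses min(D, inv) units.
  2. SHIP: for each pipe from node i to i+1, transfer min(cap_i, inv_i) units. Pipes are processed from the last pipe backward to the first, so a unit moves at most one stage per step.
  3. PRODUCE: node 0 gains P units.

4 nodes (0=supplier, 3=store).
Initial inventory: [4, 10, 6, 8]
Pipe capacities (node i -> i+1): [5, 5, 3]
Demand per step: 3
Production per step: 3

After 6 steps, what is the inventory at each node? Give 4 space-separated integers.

Step 1: demand=3,sold=3 ship[2->3]=3 ship[1->2]=5 ship[0->1]=4 prod=3 -> inv=[3 9 8 8]
Step 2: demand=3,sold=3 ship[2->3]=3 ship[1->2]=5 ship[0->1]=3 prod=3 -> inv=[3 7 10 8]
Step 3: demand=3,sold=3 ship[2->3]=3 ship[1->2]=5 ship[0->1]=3 prod=3 -> inv=[3 5 12 8]
Step 4: demand=3,sold=3 ship[2->3]=3 ship[1->2]=5 ship[0->1]=3 prod=3 -> inv=[3 3 14 8]
Step 5: demand=3,sold=3 ship[2->3]=3 ship[1->2]=3 ship[0->1]=3 prod=3 -> inv=[3 3 14 8]
Step 6: demand=3,sold=3 ship[2->3]=3 ship[1->2]=3 ship[0->1]=3 prod=3 -> inv=[3 3 14 8]

3 3 14 8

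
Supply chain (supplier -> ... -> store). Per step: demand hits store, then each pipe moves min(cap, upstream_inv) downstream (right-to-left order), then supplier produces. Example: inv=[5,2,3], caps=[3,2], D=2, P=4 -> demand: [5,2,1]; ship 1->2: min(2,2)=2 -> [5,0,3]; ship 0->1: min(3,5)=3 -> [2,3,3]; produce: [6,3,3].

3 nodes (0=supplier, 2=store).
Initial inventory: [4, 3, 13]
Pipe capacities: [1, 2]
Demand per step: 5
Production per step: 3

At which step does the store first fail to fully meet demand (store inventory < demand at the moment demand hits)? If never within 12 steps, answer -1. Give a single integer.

Step 1: demand=5,sold=5 ship[1->2]=2 ship[0->1]=1 prod=3 -> [6 2 10]
Step 2: demand=5,sold=5 ship[1->2]=2 ship[0->1]=1 prod=3 -> [8 1 7]
Step 3: demand=5,sold=5 ship[1->2]=1 ship[0->1]=1 prod=3 -> [10 1 3]
Step 4: demand=5,sold=3 ship[1->2]=1 ship[0->1]=1 prod=3 -> [12 1 1]
Step 5: demand=5,sold=1 ship[1->2]=1 ship[0->1]=1 prod=3 -> [14 1 1]
Step 6: demand=5,sold=1 ship[1->2]=1 ship[0->1]=1 prod=3 -> [16 1 1]
Step 7: demand=5,sold=1 ship[1->2]=1 ship[0->1]=1 prod=3 -> [18 1 1]
Step 8: demand=5,sold=1 ship[1->2]=1 ship[0->1]=1 prod=3 -> [20 1 1]
Step 9: demand=5,sold=1 ship[1->2]=1 ship[0->1]=1 prod=3 -> [22 1 1]
Step 10: demand=5,sold=1 ship[1->2]=1 ship[0->1]=1 prod=3 -> [24 1 1]
Step 11: demand=5,sold=1 ship[1->2]=1 ship[0->1]=1 prod=3 -> [26 1 1]
Step 12: demand=5,sold=1 ship[1->2]=1 ship[0->1]=1 prod=3 -> [28 1 1]
First stockout at step 4

4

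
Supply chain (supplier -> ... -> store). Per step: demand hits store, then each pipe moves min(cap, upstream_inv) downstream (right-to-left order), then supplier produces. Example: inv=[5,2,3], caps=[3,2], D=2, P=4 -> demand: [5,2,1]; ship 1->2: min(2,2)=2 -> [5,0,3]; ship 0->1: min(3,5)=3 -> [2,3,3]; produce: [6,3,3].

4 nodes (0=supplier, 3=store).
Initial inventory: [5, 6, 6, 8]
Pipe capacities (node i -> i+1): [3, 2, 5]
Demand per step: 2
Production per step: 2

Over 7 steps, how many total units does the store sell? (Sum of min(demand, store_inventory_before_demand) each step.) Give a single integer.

Answer: 14

Derivation:
Step 1: sold=2 (running total=2) -> [4 7 3 11]
Step 2: sold=2 (running total=4) -> [3 8 2 12]
Step 3: sold=2 (running total=6) -> [2 9 2 12]
Step 4: sold=2 (running total=8) -> [2 9 2 12]
Step 5: sold=2 (running total=10) -> [2 9 2 12]
Step 6: sold=2 (running total=12) -> [2 9 2 12]
Step 7: sold=2 (running total=14) -> [2 9 2 12]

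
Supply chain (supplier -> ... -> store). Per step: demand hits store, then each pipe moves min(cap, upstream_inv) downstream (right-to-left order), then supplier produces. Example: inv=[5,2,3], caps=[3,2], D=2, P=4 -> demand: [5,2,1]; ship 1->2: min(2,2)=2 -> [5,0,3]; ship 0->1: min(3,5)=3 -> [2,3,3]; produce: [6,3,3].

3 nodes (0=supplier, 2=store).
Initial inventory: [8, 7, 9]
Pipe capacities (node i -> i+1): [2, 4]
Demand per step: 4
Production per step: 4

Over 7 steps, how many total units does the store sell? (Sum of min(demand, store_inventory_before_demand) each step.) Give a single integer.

Answer: 26

Derivation:
Step 1: sold=4 (running total=4) -> [10 5 9]
Step 2: sold=4 (running total=8) -> [12 3 9]
Step 3: sold=4 (running total=12) -> [14 2 8]
Step 4: sold=4 (running total=16) -> [16 2 6]
Step 5: sold=4 (running total=20) -> [18 2 4]
Step 6: sold=4 (running total=24) -> [20 2 2]
Step 7: sold=2 (running total=26) -> [22 2 2]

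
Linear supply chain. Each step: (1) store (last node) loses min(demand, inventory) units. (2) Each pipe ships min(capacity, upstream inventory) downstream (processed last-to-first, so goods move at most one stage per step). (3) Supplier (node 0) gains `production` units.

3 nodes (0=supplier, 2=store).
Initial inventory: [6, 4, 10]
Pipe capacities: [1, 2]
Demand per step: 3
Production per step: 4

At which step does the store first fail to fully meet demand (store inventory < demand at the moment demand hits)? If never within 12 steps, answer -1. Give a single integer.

Step 1: demand=3,sold=3 ship[1->2]=2 ship[0->1]=1 prod=4 -> [9 3 9]
Step 2: demand=3,sold=3 ship[1->2]=2 ship[0->1]=1 prod=4 -> [12 2 8]
Step 3: demand=3,sold=3 ship[1->2]=2 ship[0->1]=1 prod=4 -> [15 1 7]
Step 4: demand=3,sold=3 ship[1->2]=1 ship[0->1]=1 prod=4 -> [18 1 5]
Step 5: demand=3,sold=3 ship[1->2]=1 ship[0->1]=1 prod=4 -> [21 1 3]
Step 6: demand=3,sold=3 ship[1->2]=1 ship[0->1]=1 prod=4 -> [24 1 1]
Step 7: demand=3,sold=1 ship[1->2]=1 ship[0->1]=1 prod=4 -> [27 1 1]
Step 8: demand=3,sold=1 ship[1->2]=1 ship[0->1]=1 prod=4 -> [30 1 1]
Step 9: demand=3,sold=1 ship[1->2]=1 ship[0->1]=1 prod=4 -> [33 1 1]
Step 10: demand=3,sold=1 ship[1->2]=1 ship[0->1]=1 prod=4 -> [36 1 1]
Step 11: demand=3,sold=1 ship[1->2]=1 ship[0->1]=1 prod=4 -> [39 1 1]
Step 12: demand=3,sold=1 ship[1->2]=1 ship[0->1]=1 prod=4 -> [42 1 1]
First stockout at step 7

7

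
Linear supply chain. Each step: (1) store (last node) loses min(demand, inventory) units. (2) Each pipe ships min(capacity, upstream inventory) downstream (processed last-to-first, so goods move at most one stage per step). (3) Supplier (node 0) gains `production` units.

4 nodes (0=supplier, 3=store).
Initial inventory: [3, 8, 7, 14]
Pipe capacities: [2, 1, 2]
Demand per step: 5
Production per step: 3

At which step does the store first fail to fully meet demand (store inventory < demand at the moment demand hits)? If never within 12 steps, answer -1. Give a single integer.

Step 1: demand=5,sold=5 ship[2->3]=2 ship[1->2]=1 ship[0->1]=2 prod=3 -> [4 9 6 11]
Step 2: demand=5,sold=5 ship[2->3]=2 ship[1->2]=1 ship[0->1]=2 prod=3 -> [5 10 5 8]
Step 3: demand=5,sold=5 ship[2->3]=2 ship[1->2]=1 ship[0->1]=2 prod=3 -> [6 11 4 5]
Step 4: demand=5,sold=5 ship[2->3]=2 ship[1->2]=1 ship[0->1]=2 prod=3 -> [7 12 3 2]
Step 5: demand=5,sold=2 ship[2->3]=2 ship[1->2]=1 ship[0->1]=2 prod=3 -> [8 13 2 2]
Step 6: demand=5,sold=2 ship[2->3]=2 ship[1->2]=1 ship[0->1]=2 prod=3 -> [9 14 1 2]
Step 7: demand=5,sold=2 ship[2->3]=1 ship[1->2]=1 ship[0->1]=2 prod=3 -> [10 15 1 1]
Step 8: demand=5,sold=1 ship[2->3]=1 ship[1->2]=1 ship[0->1]=2 prod=3 -> [11 16 1 1]
Step 9: demand=5,sold=1 ship[2->3]=1 ship[1->2]=1 ship[0->1]=2 prod=3 -> [12 17 1 1]
Step 10: demand=5,sold=1 ship[2->3]=1 ship[1->2]=1 ship[0->1]=2 prod=3 -> [13 18 1 1]
Step 11: demand=5,sold=1 ship[2->3]=1 ship[1->2]=1 ship[0->1]=2 prod=3 -> [14 19 1 1]
Step 12: demand=5,sold=1 ship[2->3]=1 ship[1->2]=1 ship[0->1]=2 prod=3 -> [15 20 1 1]
First stockout at step 5

5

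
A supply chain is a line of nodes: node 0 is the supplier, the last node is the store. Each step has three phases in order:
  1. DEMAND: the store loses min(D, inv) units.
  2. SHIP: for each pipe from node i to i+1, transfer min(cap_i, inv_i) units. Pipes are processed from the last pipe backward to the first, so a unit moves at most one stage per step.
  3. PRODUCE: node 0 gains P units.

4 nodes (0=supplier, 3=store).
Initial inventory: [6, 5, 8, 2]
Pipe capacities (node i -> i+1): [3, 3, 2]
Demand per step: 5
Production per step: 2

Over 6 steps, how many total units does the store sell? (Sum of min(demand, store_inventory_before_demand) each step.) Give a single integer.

Step 1: sold=2 (running total=2) -> [5 5 9 2]
Step 2: sold=2 (running total=4) -> [4 5 10 2]
Step 3: sold=2 (running total=6) -> [3 5 11 2]
Step 4: sold=2 (running total=8) -> [2 5 12 2]
Step 5: sold=2 (running total=10) -> [2 4 13 2]
Step 6: sold=2 (running total=12) -> [2 3 14 2]

Answer: 12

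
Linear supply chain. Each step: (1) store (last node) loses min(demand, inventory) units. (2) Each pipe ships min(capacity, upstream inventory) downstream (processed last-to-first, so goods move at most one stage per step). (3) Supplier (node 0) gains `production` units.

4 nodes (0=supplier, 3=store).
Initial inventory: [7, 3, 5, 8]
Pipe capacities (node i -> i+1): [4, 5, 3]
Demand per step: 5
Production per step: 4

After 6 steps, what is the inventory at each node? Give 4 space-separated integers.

Step 1: demand=5,sold=5 ship[2->3]=3 ship[1->2]=3 ship[0->1]=4 prod=4 -> inv=[7 4 5 6]
Step 2: demand=5,sold=5 ship[2->3]=3 ship[1->2]=4 ship[0->1]=4 prod=4 -> inv=[7 4 6 4]
Step 3: demand=5,sold=4 ship[2->3]=3 ship[1->2]=4 ship[0->1]=4 prod=4 -> inv=[7 4 7 3]
Step 4: demand=5,sold=3 ship[2->3]=3 ship[1->2]=4 ship[0->1]=4 prod=4 -> inv=[7 4 8 3]
Step 5: demand=5,sold=3 ship[2->3]=3 ship[1->2]=4 ship[0->1]=4 prod=4 -> inv=[7 4 9 3]
Step 6: demand=5,sold=3 ship[2->3]=3 ship[1->2]=4 ship[0->1]=4 prod=4 -> inv=[7 4 10 3]

7 4 10 3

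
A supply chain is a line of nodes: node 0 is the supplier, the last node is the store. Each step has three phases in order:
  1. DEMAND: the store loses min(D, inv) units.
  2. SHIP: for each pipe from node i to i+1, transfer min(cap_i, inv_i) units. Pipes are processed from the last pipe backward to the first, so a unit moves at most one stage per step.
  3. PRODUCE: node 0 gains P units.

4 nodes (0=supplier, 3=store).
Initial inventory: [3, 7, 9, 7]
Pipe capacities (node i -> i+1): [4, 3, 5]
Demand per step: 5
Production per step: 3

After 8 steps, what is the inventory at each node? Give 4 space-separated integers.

Step 1: demand=5,sold=5 ship[2->3]=5 ship[1->2]=3 ship[0->1]=3 prod=3 -> inv=[3 7 7 7]
Step 2: demand=5,sold=5 ship[2->3]=5 ship[1->2]=3 ship[0->1]=3 prod=3 -> inv=[3 7 5 7]
Step 3: demand=5,sold=5 ship[2->3]=5 ship[1->2]=3 ship[0->1]=3 prod=3 -> inv=[3 7 3 7]
Step 4: demand=5,sold=5 ship[2->3]=3 ship[1->2]=3 ship[0->1]=3 prod=3 -> inv=[3 7 3 5]
Step 5: demand=5,sold=5 ship[2->3]=3 ship[1->2]=3 ship[0->1]=3 prod=3 -> inv=[3 7 3 3]
Step 6: demand=5,sold=3 ship[2->3]=3 ship[1->2]=3 ship[0->1]=3 prod=3 -> inv=[3 7 3 3]
Step 7: demand=5,sold=3 ship[2->3]=3 ship[1->2]=3 ship[0->1]=3 prod=3 -> inv=[3 7 3 3]
Step 8: demand=5,sold=3 ship[2->3]=3 ship[1->2]=3 ship[0->1]=3 prod=3 -> inv=[3 7 3 3]

3 7 3 3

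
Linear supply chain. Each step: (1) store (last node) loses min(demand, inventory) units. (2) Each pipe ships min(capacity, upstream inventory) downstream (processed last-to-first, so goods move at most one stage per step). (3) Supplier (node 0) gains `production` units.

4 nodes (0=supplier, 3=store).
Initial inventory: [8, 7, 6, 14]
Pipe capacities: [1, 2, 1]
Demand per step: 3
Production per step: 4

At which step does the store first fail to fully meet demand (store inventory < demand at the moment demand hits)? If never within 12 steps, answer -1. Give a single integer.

Step 1: demand=3,sold=3 ship[2->3]=1 ship[1->2]=2 ship[0->1]=1 prod=4 -> [11 6 7 12]
Step 2: demand=3,sold=3 ship[2->3]=1 ship[1->2]=2 ship[0->1]=1 prod=4 -> [14 5 8 10]
Step 3: demand=3,sold=3 ship[2->3]=1 ship[1->2]=2 ship[0->1]=1 prod=4 -> [17 4 9 8]
Step 4: demand=3,sold=3 ship[2->3]=1 ship[1->2]=2 ship[0->1]=1 prod=4 -> [20 3 10 6]
Step 5: demand=3,sold=3 ship[2->3]=1 ship[1->2]=2 ship[0->1]=1 prod=4 -> [23 2 11 4]
Step 6: demand=3,sold=3 ship[2->3]=1 ship[1->2]=2 ship[0->1]=1 prod=4 -> [26 1 12 2]
Step 7: demand=3,sold=2 ship[2->3]=1 ship[1->2]=1 ship[0->1]=1 prod=4 -> [29 1 12 1]
Step 8: demand=3,sold=1 ship[2->3]=1 ship[1->2]=1 ship[0->1]=1 prod=4 -> [32 1 12 1]
Step 9: demand=3,sold=1 ship[2->3]=1 ship[1->2]=1 ship[0->1]=1 prod=4 -> [35 1 12 1]
Step 10: demand=3,sold=1 ship[2->3]=1 ship[1->2]=1 ship[0->1]=1 prod=4 -> [38 1 12 1]
Step 11: demand=3,sold=1 ship[2->3]=1 ship[1->2]=1 ship[0->1]=1 prod=4 -> [41 1 12 1]
Step 12: demand=3,sold=1 ship[2->3]=1 ship[1->2]=1 ship[0->1]=1 prod=4 -> [44 1 12 1]
First stockout at step 7

7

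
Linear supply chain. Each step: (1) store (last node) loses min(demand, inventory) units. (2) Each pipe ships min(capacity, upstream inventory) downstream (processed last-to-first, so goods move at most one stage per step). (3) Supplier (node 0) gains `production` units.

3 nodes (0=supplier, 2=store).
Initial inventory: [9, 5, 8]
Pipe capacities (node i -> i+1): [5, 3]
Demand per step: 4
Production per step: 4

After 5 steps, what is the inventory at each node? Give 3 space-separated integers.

Step 1: demand=4,sold=4 ship[1->2]=3 ship[0->1]=5 prod=4 -> inv=[8 7 7]
Step 2: demand=4,sold=4 ship[1->2]=3 ship[0->1]=5 prod=4 -> inv=[7 9 6]
Step 3: demand=4,sold=4 ship[1->2]=3 ship[0->1]=5 prod=4 -> inv=[6 11 5]
Step 4: demand=4,sold=4 ship[1->2]=3 ship[0->1]=5 prod=4 -> inv=[5 13 4]
Step 5: demand=4,sold=4 ship[1->2]=3 ship[0->1]=5 prod=4 -> inv=[4 15 3]

4 15 3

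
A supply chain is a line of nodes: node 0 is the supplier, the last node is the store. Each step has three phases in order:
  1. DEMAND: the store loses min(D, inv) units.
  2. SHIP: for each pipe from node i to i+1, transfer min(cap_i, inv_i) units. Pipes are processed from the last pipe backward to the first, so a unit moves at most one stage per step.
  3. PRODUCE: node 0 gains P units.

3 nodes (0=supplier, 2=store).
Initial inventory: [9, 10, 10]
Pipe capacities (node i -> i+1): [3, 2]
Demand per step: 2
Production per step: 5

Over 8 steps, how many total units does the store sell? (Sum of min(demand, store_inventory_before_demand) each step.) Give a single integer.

Step 1: sold=2 (running total=2) -> [11 11 10]
Step 2: sold=2 (running total=4) -> [13 12 10]
Step 3: sold=2 (running total=6) -> [15 13 10]
Step 4: sold=2 (running total=8) -> [17 14 10]
Step 5: sold=2 (running total=10) -> [19 15 10]
Step 6: sold=2 (running total=12) -> [21 16 10]
Step 7: sold=2 (running total=14) -> [23 17 10]
Step 8: sold=2 (running total=16) -> [25 18 10]

Answer: 16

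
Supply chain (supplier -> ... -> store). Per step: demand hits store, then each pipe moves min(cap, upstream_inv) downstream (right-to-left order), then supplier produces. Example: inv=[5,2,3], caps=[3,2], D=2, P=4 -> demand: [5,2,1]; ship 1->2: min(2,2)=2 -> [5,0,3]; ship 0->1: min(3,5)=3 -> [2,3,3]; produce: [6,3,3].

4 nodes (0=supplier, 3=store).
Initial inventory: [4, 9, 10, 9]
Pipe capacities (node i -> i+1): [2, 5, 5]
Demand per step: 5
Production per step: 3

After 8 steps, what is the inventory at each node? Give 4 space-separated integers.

Step 1: demand=5,sold=5 ship[2->3]=5 ship[1->2]=5 ship[0->1]=2 prod=3 -> inv=[5 6 10 9]
Step 2: demand=5,sold=5 ship[2->3]=5 ship[1->2]=5 ship[0->1]=2 prod=3 -> inv=[6 3 10 9]
Step 3: demand=5,sold=5 ship[2->3]=5 ship[1->2]=3 ship[0->1]=2 prod=3 -> inv=[7 2 8 9]
Step 4: demand=5,sold=5 ship[2->3]=5 ship[1->2]=2 ship[0->1]=2 prod=3 -> inv=[8 2 5 9]
Step 5: demand=5,sold=5 ship[2->3]=5 ship[1->2]=2 ship[0->1]=2 prod=3 -> inv=[9 2 2 9]
Step 6: demand=5,sold=5 ship[2->3]=2 ship[1->2]=2 ship[0->1]=2 prod=3 -> inv=[10 2 2 6]
Step 7: demand=5,sold=5 ship[2->3]=2 ship[1->2]=2 ship[0->1]=2 prod=3 -> inv=[11 2 2 3]
Step 8: demand=5,sold=3 ship[2->3]=2 ship[1->2]=2 ship[0->1]=2 prod=3 -> inv=[12 2 2 2]

12 2 2 2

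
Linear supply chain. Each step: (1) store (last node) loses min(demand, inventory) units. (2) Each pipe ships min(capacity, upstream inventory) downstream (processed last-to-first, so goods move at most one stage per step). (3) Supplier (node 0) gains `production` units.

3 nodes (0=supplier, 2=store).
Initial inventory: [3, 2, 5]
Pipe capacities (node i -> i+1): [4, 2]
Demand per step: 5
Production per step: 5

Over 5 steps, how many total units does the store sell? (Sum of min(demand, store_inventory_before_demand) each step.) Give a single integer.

Step 1: sold=5 (running total=5) -> [5 3 2]
Step 2: sold=2 (running total=7) -> [6 5 2]
Step 3: sold=2 (running total=9) -> [7 7 2]
Step 4: sold=2 (running total=11) -> [8 9 2]
Step 5: sold=2 (running total=13) -> [9 11 2]

Answer: 13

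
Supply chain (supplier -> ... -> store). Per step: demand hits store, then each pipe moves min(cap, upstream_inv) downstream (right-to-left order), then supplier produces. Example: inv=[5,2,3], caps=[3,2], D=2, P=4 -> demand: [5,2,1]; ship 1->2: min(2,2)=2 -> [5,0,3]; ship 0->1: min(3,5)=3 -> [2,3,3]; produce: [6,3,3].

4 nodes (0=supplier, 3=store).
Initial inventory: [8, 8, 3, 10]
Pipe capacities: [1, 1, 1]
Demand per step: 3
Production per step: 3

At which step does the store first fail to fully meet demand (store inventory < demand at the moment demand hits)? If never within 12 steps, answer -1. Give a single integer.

Step 1: demand=3,sold=3 ship[2->3]=1 ship[1->2]=1 ship[0->1]=1 prod=3 -> [10 8 3 8]
Step 2: demand=3,sold=3 ship[2->3]=1 ship[1->2]=1 ship[0->1]=1 prod=3 -> [12 8 3 6]
Step 3: demand=3,sold=3 ship[2->3]=1 ship[1->2]=1 ship[0->1]=1 prod=3 -> [14 8 3 4]
Step 4: demand=3,sold=3 ship[2->3]=1 ship[1->2]=1 ship[0->1]=1 prod=3 -> [16 8 3 2]
Step 5: demand=3,sold=2 ship[2->3]=1 ship[1->2]=1 ship[0->1]=1 prod=3 -> [18 8 3 1]
Step 6: demand=3,sold=1 ship[2->3]=1 ship[1->2]=1 ship[0->1]=1 prod=3 -> [20 8 3 1]
Step 7: demand=3,sold=1 ship[2->3]=1 ship[1->2]=1 ship[0->1]=1 prod=3 -> [22 8 3 1]
Step 8: demand=3,sold=1 ship[2->3]=1 ship[1->2]=1 ship[0->1]=1 prod=3 -> [24 8 3 1]
Step 9: demand=3,sold=1 ship[2->3]=1 ship[1->2]=1 ship[0->1]=1 prod=3 -> [26 8 3 1]
Step 10: demand=3,sold=1 ship[2->3]=1 ship[1->2]=1 ship[0->1]=1 prod=3 -> [28 8 3 1]
Step 11: demand=3,sold=1 ship[2->3]=1 ship[1->2]=1 ship[0->1]=1 prod=3 -> [30 8 3 1]
Step 12: demand=3,sold=1 ship[2->3]=1 ship[1->2]=1 ship[0->1]=1 prod=3 -> [32 8 3 1]
First stockout at step 5

5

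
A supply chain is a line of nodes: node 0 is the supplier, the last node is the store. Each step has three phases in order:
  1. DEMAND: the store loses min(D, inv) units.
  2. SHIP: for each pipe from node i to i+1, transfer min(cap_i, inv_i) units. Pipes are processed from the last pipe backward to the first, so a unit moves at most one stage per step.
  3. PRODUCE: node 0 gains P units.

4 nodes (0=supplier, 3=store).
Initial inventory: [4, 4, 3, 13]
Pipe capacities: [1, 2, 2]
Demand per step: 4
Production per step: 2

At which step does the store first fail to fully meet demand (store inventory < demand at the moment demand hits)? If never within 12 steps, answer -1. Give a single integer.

Step 1: demand=4,sold=4 ship[2->3]=2 ship[1->2]=2 ship[0->1]=1 prod=2 -> [5 3 3 11]
Step 2: demand=4,sold=4 ship[2->3]=2 ship[1->2]=2 ship[0->1]=1 prod=2 -> [6 2 3 9]
Step 3: demand=4,sold=4 ship[2->3]=2 ship[1->2]=2 ship[0->1]=1 prod=2 -> [7 1 3 7]
Step 4: demand=4,sold=4 ship[2->3]=2 ship[1->2]=1 ship[0->1]=1 prod=2 -> [8 1 2 5]
Step 5: demand=4,sold=4 ship[2->3]=2 ship[1->2]=1 ship[0->1]=1 prod=2 -> [9 1 1 3]
Step 6: demand=4,sold=3 ship[2->3]=1 ship[1->2]=1 ship[0->1]=1 prod=2 -> [10 1 1 1]
Step 7: demand=4,sold=1 ship[2->3]=1 ship[1->2]=1 ship[0->1]=1 prod=2 -> [11 1 1 1]
Step 8: demand=4,sold=1 ship[2->3]=1 ship[1->2]=1 ship[0->1]=1 prod=2 -> [12 1 1 1]
Step 9: demand=4,sold=1 ship[2->3]=1 ship[1->2]=1 ship[0->1]=1 prod=2 -> [13 1 1 1]
Step 10: demand=4,sold=1 ship[2->3]=1 ship[1->2]=1 ship[0->1]=1 prod=2 -> [14 1 1 1]
Step 11: demand=4,sold=1 ship[2->3]=1 ship[1->2]=1 ship[0->1]=1 prod=2 -> [15 1 1 1]
Step 12: demand=4,sold=1 ship[2->3]=1 ship[1->2]=1 ship[0->1]=1 prod=2 -> [16 1 1 1]
First stockout at step 6

6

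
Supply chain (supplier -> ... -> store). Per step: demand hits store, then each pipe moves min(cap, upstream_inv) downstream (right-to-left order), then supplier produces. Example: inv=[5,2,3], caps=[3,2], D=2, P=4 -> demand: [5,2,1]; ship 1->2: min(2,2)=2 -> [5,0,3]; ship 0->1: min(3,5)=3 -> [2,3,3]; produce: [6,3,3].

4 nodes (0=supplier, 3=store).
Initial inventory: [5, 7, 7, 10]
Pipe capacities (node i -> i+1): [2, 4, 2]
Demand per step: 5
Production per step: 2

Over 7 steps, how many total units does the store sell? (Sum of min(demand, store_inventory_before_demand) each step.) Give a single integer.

Step 1: sold=5 (running total=5) -> [5 5 9 7]
Step 2: sold=5 (running total=10) -> [5 3 11 4]
Step 3: sold=4 (running total=14) -> [5 2 12 2]
Step 4: sold=2 (running total=16) -> [5 2 12 2]
Step 5: sold=2 (running total=18) -> [5 2 12 2]
Step 6: sold=2 (running total=20) -> [5 2 12 2]
Step 7: sold=2 (running total=22) -> [5 2 12 2]

Answer: 22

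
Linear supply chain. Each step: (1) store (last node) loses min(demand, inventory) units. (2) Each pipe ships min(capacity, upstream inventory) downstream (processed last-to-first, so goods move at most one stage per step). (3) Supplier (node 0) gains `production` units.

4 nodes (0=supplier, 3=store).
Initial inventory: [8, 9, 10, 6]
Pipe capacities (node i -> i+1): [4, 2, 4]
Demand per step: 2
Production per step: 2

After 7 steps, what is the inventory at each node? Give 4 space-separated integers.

Step 1: demand=2,sold=2 ship[2->3]=4 ship[1->2]=2 ship[0->1]=4 prod=2 -> inv=[6 11 8 8]
Step 2: demand=2,sold=2 ship[2->3]=4 ship[1->2]=2 ship[0->1]=4 prod=2 -> inv=[4 13 6 10]
Step 3: demand=2,sold=2 ship[2->3]=4 ship[1->2]=2 ship[0->1]=4 prod=2 -> inv=[2 15 4 12]
Step 4: demand=2,sold=2 ship[2->3]=4 ship[1->2]=2 ship[0->1]=2 prod=2 -> inv=[2 15 2 14]
Step 5: demand=2,sold=2 ship[2->3]=2 ship[1->2]=2 ship[0->1]=2 prod=2 -> inv=[2 15 2 14]
Step 6: demand=2,sold=2 ship[2->3]=2 ship[1->2]=2 ship[0->1]=2 prod=2 -> inv=[2 15 2 14]
Step 7: demand=2,sold=2 ship[2->3]=2 ship[1->2]=2 ship[0->1]=2 prod=2 -> inv=[2 15 2 14]

2 15 2 14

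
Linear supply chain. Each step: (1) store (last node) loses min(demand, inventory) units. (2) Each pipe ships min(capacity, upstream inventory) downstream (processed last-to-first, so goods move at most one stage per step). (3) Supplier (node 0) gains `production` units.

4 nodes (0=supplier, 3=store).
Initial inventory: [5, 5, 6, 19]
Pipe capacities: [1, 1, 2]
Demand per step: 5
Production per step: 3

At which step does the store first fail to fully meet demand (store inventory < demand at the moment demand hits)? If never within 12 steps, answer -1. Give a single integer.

Step 1: demand=5,sold=5 ship[2->3]=2 ship[1->2]=1 ship[0->1]=1 prod=3 -> [7 5 5 16]
Step 2: demand=5,sold=5 ship[2->3]=2 ship[1->2]=1 ship[0->1]=1 prod=3 -> [9 5 4 13]
Step 3: demand=5,sold=5 ship[2->3]=2 ship[1->2]=1 ship[0->1]=1 prod=3 -> [11 5 3 10]
Step 4: demand=5,sold=5 ship[2->3]=2 ship[1->2]=1 ship[0->1]=1 prod=3 -> [13 5 2 7]
Step 5: demand=5,sold=5 ship[2->3]=2 ship[1->2]=1 ship[0->1]=1 prod=3 -> [15 5 1 4]
Step 6: demand=5,sold=4 ship[2->3]=1 ship[1->2]=1 ship[0->1]=1 prod=3 -> [17 5 1 1]
Step 7: demand=5,sold=1 ship[2->3]=1 ship[1->2]=1 ship[0->1]=1 prod=3 -> [19 5 1 1]
Step 8: demand=5,sold=1 ship[2->3]=1 ship[1->2]=1 ship[0->1]=1 prod=3 -> [21 5 1 1]
Step 9: demand=5,sold=1 ship[2->3]=1 ship[1->2]=1 ship[0->1]=1 prod=3 -> [23 5 1 1]
Step 10: demand=5,sold=1 ship[2->3]=1 ship[1->2]=1 ship[0->1]=1 prod=3 -> [25 5 1 1]
Step 11: demand=5,sold=1 ship[2->3]=1 ship[1->2]=1 ship[0->1]=1 prod=3 -> [27 5 1 1]
Step 12: demand=5,sold=1 ship[2->3]=1 ship[1->2]=1 ship[0->1]=1 prod=3 -> [29 5 1 1]
First stockout at step 6

6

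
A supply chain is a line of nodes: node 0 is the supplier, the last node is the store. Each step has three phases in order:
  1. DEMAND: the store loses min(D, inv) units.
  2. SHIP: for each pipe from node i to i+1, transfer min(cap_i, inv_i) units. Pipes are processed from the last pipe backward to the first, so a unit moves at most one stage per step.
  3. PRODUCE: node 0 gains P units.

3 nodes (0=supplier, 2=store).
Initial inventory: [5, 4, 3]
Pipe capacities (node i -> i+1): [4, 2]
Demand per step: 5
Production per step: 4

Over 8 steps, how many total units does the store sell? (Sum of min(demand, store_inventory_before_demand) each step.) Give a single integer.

Answer: 17

Derivation:
Step 1: sold=3 (running total=3) -> [5 6 2]
Step 2: sold=2 (running total=5) -> [5 8 2]
Step 3: sold=2 (running total=7) -> [5 10 2]
Step 4: sold=2 (running total=9) -> [5 12 2]
Step 5: sold=2 (running total=11) -> [5 14 2]
Step 6: sold=2 (running total=13) -> [5 16 2]
Step 7: sold=2 (running total=15) -> [5 18 2]
Step 8: sold=2 (running total=17) -> [5 20 2]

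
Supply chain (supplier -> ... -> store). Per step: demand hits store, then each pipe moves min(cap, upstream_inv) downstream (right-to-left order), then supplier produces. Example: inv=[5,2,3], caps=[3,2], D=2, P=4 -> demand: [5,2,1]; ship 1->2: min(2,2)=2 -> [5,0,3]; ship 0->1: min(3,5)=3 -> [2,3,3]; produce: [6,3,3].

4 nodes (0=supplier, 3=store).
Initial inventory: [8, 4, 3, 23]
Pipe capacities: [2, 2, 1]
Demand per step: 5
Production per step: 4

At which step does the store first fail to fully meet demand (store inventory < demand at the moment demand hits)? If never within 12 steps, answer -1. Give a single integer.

Step 1: demand=5,sold=5 ship[2->3]=1 ship[1->2]=2 ship[0->1]=2 prod=4 -> [10 4 4 19]
Step 2: demand=5,sold=5 ship[2->3]=1 ship[1->2]=2 ship[0->1]=2 prod=4 -> [12 4 5 15]
Step 3: demand=5,sold=5 ship[2->3]=1 ship[1->2]=2 ship[0->1]=2 prod=4 -> [14 4 6 11]
Step 4: demand=5,sold=5 ship[2->3]=1 ship[1->2]=2 ship[0->1]=2 prod=4 -> [16 4 7 7]
Step 5: demand=5,sold=5 ship[2->3]=1 ship[1->2]=2 ship[0->1]=2 prod=4 -> [18 4 8 3]
Step 6: demand=5,sold=3 ship[2->3]=1 ship[1->2]=2 ship[0->1]=2 prod=4 -> [20 4 9 1]
Step 7: demand=5,sold=1 ship[2->3]=1 ship[1->2]=2 ship[0->1]=2 prod=4 -> [22 4 10 1]
Step 8: demand=5,sold=1 ship[2->3]=1 ship[1->2]=2 ship[0->1]=2 prod=4 -> [24 4 11 1]
Step 9: demand=5,sold=1 ship[2->3]=1 ship[1->2]=2 ship[0->1]=2 prod=4 -> [26 4 12 1]
Step 10: demand=5,sold=1 ship[2->3]=1 ship[1->2]=2 ship[0->1]=2 prod=4 -> [28 4 13 1]
Step 11: demand=5,sold=1 ship[2->3]=1 ship[1->2]=2 ship[0->1]=2 prod=4 -> [30 4 14 1]
Step 12: demand=5,sold=1 ship[2->3]=1 ship[1->2]=2 ship[0->1]=2 prod=4 -> [32 4 15 1]
First stockout at step 6

6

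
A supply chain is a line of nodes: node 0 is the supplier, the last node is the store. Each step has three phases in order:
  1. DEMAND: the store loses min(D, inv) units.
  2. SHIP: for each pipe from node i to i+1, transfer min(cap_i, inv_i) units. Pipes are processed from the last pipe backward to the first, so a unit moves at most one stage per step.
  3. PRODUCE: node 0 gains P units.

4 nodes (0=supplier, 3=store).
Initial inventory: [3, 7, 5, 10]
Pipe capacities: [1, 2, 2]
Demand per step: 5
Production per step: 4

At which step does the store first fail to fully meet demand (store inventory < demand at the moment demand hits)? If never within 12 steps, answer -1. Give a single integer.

Step 1: demand=5,sold=5 ship[2->3]=2 ship[1->2]=2 ship[0->1]=1 prod=4 -> [6 6 5 7]
Step 2: demand=5,sold=5 ship[2->3]=2 ship[1->2]=2 ship[0->1]=1 prod=4 -> [9 5 5 4]
Step 3: demand=5,sold=4 ship[2->3]=2 ship[1->2]=2 ship[0->1]=1 prod=4 -> [12 4 5 2]
Step 4: demand=5,sold=2 ship[2->3]=2 ship[1->2]=2 ship[0->1]=1 prod=4 -> [15 3 5 2]
Step 5: demand=5,sold=2 ship[2->3]=2 ship[1->2]=2 ship[0->1]=1 prod=4 -> [18 2 5 2]
Step 6: demand=5,sold=2 ship[2->3]=2 ship[1->2]=2 ship[0->1]=1 prod=4 -> [21 1 5 2]
Step 7: demand=5,sold=2 ship[2->3]=2 ship[1->2]=1 ship[0->1]=1 prod=4 -> [24 1 4 2]
Step 8: demand=5,sold=2 ship[2->3]=2 ship[1->2]=1 ship[0->1]=1 prod=4 -> [27 1 3 2]
Step 9: demand=5,sold=2 ship[2->3]=2 ship[1->2]=1 ship[0->1]=1 prod=4 -> [30 1 2 2]
Step 10: demand=5,sold=2 ship[2->3]=2 ship[1->2]=1 ship[0->1]=1 prod=4 -> [33 1 1 2]
Step 11: demand=5,sold=2 ship[2->3]=1 ship[1->2]=1 ship[0->1]=1 prod=4 -> [36 1 1 1]
Step 12: demand=5,sold=1 ship[2->3]=1 ship[1->2]=1 ship[0->1]=1 prod=4 -> [39 1 1 1]
First stockout at step 3

3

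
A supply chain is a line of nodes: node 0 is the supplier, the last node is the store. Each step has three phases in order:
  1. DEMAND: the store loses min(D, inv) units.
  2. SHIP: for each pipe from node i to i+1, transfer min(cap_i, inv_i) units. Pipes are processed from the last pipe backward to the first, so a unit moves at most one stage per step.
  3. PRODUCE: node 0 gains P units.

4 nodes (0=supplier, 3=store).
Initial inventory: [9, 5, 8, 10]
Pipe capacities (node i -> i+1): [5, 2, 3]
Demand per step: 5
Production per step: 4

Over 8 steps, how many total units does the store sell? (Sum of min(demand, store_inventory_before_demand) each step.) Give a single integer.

Step 1: sold=5 (running total=5) -> [8 8 7 8]
Step 2: sold=5 (running total=10) -> [7 11 6 6]
Step 3: sold=5 (running total=15) -> [6 14 5 4]
Step 4: sold=4 (running total=19) -> [5 17 4 3]
Step 5: sold=3 (running total=22) -> [4 20 3 3]
Step 6: sold=3 (running total=25) -> [4 22 2 3]
Step 7: sold=3 (running total=28) -> [4 24 2 2]
Step 8: sold=2 (running total=30) -> [4 26 2 2]

Answer: 30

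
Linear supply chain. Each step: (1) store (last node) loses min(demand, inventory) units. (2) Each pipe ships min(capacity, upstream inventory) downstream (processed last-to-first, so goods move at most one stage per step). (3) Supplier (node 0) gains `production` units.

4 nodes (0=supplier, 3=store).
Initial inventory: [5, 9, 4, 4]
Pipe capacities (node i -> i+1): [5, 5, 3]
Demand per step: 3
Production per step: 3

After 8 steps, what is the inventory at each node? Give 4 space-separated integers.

Step 1: demand=3,sold=3 ship[2->3]=3 ship[1->2]=5 ship[0->1]=5 prod=3 -> inv=[3 9 6 4]
Step 2: demand=3,sold=3 ship[2->3]=3 ship[1->2]=5 ship[0->1]=3 prod=3 -> inv=[3 7 8 4]
Step 3: demand=3,sold=3 ship[2->3]=3 ship[1->2]=5 ship[0->1]=3 prod=3 -> inv=[3 5 10 4]
Step 4: demand=3,sold=3 ship[2->3]=3 ship[1->2]=5 ship[0->1]=3 prod=3 -> inv=[3 3 12 4]
Step 5: demand=3,sold=3 ship[2->3]=3 ship[1->2]=3 ship[0->1]=3 prod=3 -> inv=[3 3 12 4]
Step 6: demand=3,sold=3 ship[2->3]=3 ship[1->2]=3 ship[0->1]=3 prod=3 -> inv=[3 3 12 4]
Step 7: demand=3,sold=3 ship[2->3]=3 ship[1->2]=3 ship[0->1]=3 prod=3 -> inv=[3 3 12 4]
Step 8: demand=3,sold=3 ship[2->3]=3 ship[1->2]=3 ship[0->1]=3 prod=3 -> inv=[3 3 12 4]

3 3 12 4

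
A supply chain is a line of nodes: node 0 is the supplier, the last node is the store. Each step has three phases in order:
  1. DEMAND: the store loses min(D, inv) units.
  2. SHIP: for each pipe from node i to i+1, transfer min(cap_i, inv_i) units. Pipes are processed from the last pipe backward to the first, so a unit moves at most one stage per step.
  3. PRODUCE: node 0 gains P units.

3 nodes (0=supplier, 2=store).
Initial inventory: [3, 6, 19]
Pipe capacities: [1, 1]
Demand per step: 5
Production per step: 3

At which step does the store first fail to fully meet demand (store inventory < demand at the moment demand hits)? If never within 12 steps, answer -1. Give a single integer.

Step 1: demand=5,sold=5 ship[1->2]=1 ship[0->1]=1 prod=3 -> [5 6 15]
Step 2: demand=5,sold=5 ship[1->2]=1 ship[0->1]=1 prod=3 -> [7 6 11]
Step 3: demand=5,sold=5 ship[1->2]=1 ship[0->1]=1 prod=3 -> [9 6 7]
Step 4: demand=5,sold=5 ship[1->2]=1 ship[0->1]=1 prod=3 -> [11 6 3]
Step 5: demand=5,sold=3 ship[1->2]=1 ship[0->1]=1 prod=3 -> [13 6 1]
Step 6: demand=5,sold=1 ship[1->2]=1 ship[0->1]=1 prod=3 -> [15 6 1]
Step 7: demand=5,sold=1 ship[1->2]=1 ship[0->1]=1 prod=3 -> [17 6 1]
Step 8: demand=5,sold=1 ship[1->2]=1 ship[0->1]=1 prod=3 -> [19 6 1]
Step 9: demand=5,sold=1 ship[1->2]=1 ship[0->1]=1 prod=3 -> [21 6 1]
Step 10: demand=5,sold=1 ship[1->2]=1 ship[0->1]=1 prod=3 -> [23 6 1]
Step 11: demand=5,sold=1 ship[1->2]=1 ship[0->1]=1 prod=3 -> [25 6 1]
Step 12: demand=5,sold=1 ship[1->2]=1 ship[0->1]=1 prod=3 -> [27 6 1]
First stockout at step 5

5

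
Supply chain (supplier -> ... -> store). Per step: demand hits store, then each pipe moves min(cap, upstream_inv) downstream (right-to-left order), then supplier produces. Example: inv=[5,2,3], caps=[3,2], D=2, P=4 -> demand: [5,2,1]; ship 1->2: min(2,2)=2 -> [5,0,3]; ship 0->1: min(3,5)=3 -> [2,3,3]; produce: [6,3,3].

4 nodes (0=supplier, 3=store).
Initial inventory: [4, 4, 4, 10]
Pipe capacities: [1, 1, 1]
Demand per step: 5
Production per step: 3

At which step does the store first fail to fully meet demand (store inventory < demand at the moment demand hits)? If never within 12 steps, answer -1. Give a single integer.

Step 1: demand=5,sold=5 ship[2->3]=1 ship[1->2]=1 ship[0->1]=1 prod=3 -> [6 4 4 6]
Step 2: demand=5,sold=5 ship[2->3]=1 ship[1->2]=1 ship[0->1]=1 prod=3 -> [8 4 4 2]
Step 3: demand=5,sold=2 ship[2->3]=1 ship[1->2]=1 ship[0->1]=1 prod=3 -> [10 4 4 1]
Step 4: demand=5,sold=1 ship[2->3]=1 ship[1->2]=1 ship[0->1]=1 prod=3 -> [12 4 4 1]
Step 5: demand=5,sold=1 ship[2->3]=1 ship[1->2]=1 ship[0->1]=1 prod=3 -> [14 4 4 1]
Step 6: demand=5,sold=1 ship[2->3]=1 ship[1->2]=1 ship[0->1]=1 prod=3 -> [16 4 4 1]
Step 7: demand=5,sold=1 ship[2->3]=1 ship[1->2]=1 ship[0->1]=1 prod=3 -> [18 4 4 1]
Step 8: demand=5,sold=1 ship[2->3]=1 ship[1->2]=1 ship[0->1]=1 prod=3 -> [20 4 4 1]
Step 9: demand=5,sold=1 ship[2->3]=1 ship[1->2]=1 ship[0->1]=1 prod=3 -> [22 4 4 1]
Step 10: demand=5,sold=1 ship[2->3]=1 ship[1->2]=1 ship[0->1]=1 prod=3 -> [24 4 4 1]
Step 11: demand=5,sold=1 ship[2->3]=1 ship[1->2]=1 ship[0->1]=1 prod=3 -> [26 4 4 1]
Step 12: demand=5,sold=1 ship[2->3]=1 ship[1->2]=1 ship[0->1]=1 prod=3 -> [28 4 4 1]
First stockout at step 3

3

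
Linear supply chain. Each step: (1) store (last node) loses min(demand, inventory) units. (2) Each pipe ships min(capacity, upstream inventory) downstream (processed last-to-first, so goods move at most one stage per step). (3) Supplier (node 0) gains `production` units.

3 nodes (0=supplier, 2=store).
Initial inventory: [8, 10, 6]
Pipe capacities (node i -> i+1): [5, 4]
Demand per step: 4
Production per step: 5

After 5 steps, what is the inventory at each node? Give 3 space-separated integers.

Step 1: demand=4,sold=4 ship[1->2]=4 ship[0->1]=5 prod=5 -> inv=[8 11 6]
Step 2: demand=4,sold=4 ship[1->2]=4 ship[0->1]=5 prod=5 -> inv=[8 12 6]
Step 3: demand=4,sold=4 ship[1->2]=4 ship[0->1]=5 prod=5 -> inv=[8 13 6]
Step 4: demand=4,sold=4 ship[1->2]=4 ship[0->1]=5 prod=5 -> inv=[8 14 6]
Step 5: demand=4,sold=4 ship[1->2]=4 ship[0->1]=5 prod=5 -> inv=[8 15 6]

8 15 6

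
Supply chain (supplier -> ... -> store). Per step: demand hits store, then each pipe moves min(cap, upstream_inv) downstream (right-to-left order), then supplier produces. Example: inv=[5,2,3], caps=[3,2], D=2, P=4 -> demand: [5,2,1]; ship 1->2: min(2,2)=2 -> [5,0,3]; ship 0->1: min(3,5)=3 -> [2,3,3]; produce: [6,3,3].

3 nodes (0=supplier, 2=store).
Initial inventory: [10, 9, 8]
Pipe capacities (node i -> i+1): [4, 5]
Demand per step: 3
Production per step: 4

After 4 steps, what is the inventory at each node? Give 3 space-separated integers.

Step 1: demand=3,sold=3 ship[1->2]=5 ship[0->1]=4 prod=4 -> inv=[10 8 10]
Step 2: demand=3,sold=3 ship[1->2]=5 ship[0->1]=4 prod=4 -> inv=[10 7 12]
Step 3: demand=3,sold=3 ship[1->2]=5 ship[0->1]=4 prod=4 -> inv=[10 6 14]
Step 4: demand=3,sold=3 ship[1->2]=5 ship[0->1]=4 prod=4 -> inv=[10 5 16]

10 5 16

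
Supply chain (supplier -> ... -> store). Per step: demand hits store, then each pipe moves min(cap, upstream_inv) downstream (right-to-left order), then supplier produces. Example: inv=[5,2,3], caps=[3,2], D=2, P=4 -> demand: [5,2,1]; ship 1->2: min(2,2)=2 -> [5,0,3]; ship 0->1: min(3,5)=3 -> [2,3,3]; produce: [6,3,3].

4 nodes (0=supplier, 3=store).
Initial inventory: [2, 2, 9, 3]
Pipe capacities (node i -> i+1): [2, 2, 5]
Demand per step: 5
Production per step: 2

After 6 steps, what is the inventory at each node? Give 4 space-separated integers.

Step 1: demand=5,sold=3 ship[2->3]=5 ship[1->2]=2 ship[0->1]=2 prod=2 -> inv=[2 2 6 5]
Step 2: demand=5,sold=5 ship[2->3]=5 ship[1->2]=2 ship[0->1]=2 prod=2 -> inv=[2 2 3 5]
Step 3: demand=5,sold=5 ship[2->3]=3 ship[1->2]=2 ship[0->1]=2 prod=2 -> inv=[2 2 2 3]
Step 4: demand=5,sold=3 ship[2->3]=2 ship[1->2]=2 ship[0->1]=2 prod=2 -> inv=[2 2 2 2]
Step 5: demand=5,sold=2 ship[2->3]=2 ship[1->2]=2 ship[0->1]=2 prod=2 -> inv=[2 2 2 2]
Step 6: demand=5,sold=2 ship[2->3]=2 ship[1->2]=2 ship[0->1]=2 prod=2 -> inv=[2 2 2 2]

2 2 2 2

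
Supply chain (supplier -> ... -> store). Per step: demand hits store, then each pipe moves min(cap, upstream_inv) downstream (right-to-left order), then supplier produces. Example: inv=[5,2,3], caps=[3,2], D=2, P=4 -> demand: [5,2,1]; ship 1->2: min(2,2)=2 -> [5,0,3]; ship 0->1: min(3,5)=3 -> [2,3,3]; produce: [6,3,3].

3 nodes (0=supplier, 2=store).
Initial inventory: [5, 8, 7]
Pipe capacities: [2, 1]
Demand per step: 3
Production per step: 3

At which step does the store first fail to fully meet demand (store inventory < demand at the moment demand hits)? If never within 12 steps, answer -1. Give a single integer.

Step 1: demand=3,sold=3 ship[1->2]=1 ship[0->1]=2 prod=3 -> [6 9 5]
Step 2: demand=3,sold=3 ship[1->2]=1 ship[0->1]=2 prod=3 -> [7 10 3]
Step 3: demand=3,sold=3 ship[1->2]=1 ship[0->1]=2 prod=3 -> [8 11 1]
Step 4: demand=3,sold=1 ship[1->2]=1 ship[0->1]=2 prod=3 -> [9 12 1]
Step 5: demand=3,sold=1 ship[1->2]=1 ship[0->1]=2 prod=3 -> [10 13 1]
Step 6: demand=3,sold=1 ship[1->2]=1 ship[0->1]=2 prod=3 -> [11 14 1]
Step 7: demand=3,sold=1 ship[1->2]=1 ship[0->1]=2 prod=3 -> [12 15 1]
Step 8: demand=3,sold=1 ship[1->2]=1 ship[0->1]=2 prod=3 -> [13 16 1]
Step 9: demand=3,sold=1 ship[1->2]=1 ship[0->1]=2 prod=3 -> [14 17 1]
Step 10: demand=3,sold=1 ship[1->2]=1 ship[0->1]=2 prod=3 -> [15 18 1]
Step 11: demand=3,sold=1 ship[1->2]=1 ship[0->1]=2 prod=3 -> [16 19 1]
Step 12: demand=3,sold=1 ship[1->2]=1 ship[0->1]=2 prod=3 -> [17 20 1]
First stockout at step 4

4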